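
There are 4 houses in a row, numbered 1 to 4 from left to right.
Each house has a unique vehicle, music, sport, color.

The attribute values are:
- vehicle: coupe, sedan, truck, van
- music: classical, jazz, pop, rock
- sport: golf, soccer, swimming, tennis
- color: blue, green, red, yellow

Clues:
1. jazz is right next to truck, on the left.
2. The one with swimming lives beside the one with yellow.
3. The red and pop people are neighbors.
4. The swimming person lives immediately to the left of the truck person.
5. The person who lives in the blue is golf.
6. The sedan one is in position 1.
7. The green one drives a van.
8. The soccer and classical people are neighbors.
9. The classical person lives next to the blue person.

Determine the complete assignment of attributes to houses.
Solution:

House | Vehicle | Music | Sport | Color
---------------------------------------
  1   | sedan | jazz | swimming | red
  2   | truck | pop | soccer | yellow
  3   | van | classical | tennis | green
  4   | coupe | rock | golf | blue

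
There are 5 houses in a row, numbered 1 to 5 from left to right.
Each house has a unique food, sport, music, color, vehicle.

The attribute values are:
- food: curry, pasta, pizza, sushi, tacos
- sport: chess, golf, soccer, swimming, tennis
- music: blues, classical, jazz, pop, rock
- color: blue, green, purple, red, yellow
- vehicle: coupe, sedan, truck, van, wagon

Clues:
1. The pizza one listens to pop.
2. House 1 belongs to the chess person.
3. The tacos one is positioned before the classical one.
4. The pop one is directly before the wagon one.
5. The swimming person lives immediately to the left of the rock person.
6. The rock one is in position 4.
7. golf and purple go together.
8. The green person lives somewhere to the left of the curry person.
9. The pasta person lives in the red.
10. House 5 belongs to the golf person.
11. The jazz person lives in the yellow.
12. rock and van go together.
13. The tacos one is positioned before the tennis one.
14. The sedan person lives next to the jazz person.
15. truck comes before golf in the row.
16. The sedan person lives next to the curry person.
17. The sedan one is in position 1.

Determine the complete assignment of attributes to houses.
Solution:

House | Food | Sport | Music | Color | Vehicle
----------------------------------------------
  1   | pizza | chess | pop | green | sedan
  2   | curry | soccer | jazz | yellow | wagon
  3   | tacos | swimming | blues | blue | truck
  4   | pasta | tennis | rock | red | van
  5   | sushi | golf | classical | purple | coupe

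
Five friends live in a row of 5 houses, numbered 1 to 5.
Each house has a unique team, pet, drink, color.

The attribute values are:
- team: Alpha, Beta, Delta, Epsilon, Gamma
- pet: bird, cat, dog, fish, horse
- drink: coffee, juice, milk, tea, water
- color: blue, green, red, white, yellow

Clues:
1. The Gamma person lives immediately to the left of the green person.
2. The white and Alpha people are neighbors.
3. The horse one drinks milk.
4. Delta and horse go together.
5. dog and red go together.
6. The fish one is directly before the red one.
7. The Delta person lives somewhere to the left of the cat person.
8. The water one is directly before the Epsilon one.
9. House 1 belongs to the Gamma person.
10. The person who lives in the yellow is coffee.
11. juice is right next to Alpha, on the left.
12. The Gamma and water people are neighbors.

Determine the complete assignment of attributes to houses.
Solution:

House | Team | Pet | Drink | Color
----------------------------------
  1   | Gamma | bird | juice | white
  2   | Alpha | fish | water | green
  3   | Epsilon | dog | tea | red
  4   | Delta | horse | milk | blue
  5   | Beta | cat | coffee | yellow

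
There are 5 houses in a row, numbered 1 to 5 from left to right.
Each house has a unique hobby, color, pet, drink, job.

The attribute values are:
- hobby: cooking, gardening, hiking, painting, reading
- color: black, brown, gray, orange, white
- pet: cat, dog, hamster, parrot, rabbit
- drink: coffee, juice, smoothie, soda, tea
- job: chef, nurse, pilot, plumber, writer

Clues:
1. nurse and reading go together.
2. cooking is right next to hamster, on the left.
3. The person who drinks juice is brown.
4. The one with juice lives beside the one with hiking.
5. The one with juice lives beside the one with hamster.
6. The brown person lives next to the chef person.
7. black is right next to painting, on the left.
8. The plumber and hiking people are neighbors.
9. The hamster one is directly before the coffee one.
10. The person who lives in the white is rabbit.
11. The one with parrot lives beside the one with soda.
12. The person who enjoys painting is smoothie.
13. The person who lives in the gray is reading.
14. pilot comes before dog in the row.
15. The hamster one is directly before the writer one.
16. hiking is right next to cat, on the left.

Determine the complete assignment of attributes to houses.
Solution:

House | Hobby | Color | Pet | Drink | Job
-----------------------------------------
  1   | cooking | brown | parrot | juice | plumber
  2   | hiking | orange | hamster | soda | chef
  3   | gardening | black | cat | coffee | writer
  4   | painting | white | rabbit | smoothie | pilot
  5   | reading | gray | dog | tea | nurse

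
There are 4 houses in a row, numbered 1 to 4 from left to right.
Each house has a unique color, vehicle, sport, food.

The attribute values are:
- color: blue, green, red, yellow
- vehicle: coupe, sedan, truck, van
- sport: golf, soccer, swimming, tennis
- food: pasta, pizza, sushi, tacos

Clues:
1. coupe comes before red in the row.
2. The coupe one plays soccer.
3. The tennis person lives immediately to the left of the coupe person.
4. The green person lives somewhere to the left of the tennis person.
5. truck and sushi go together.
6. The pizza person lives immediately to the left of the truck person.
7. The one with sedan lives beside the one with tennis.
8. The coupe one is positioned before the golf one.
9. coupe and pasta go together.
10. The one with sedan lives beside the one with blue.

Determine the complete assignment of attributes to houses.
Solution:

House | Color | Vehicle | Sport | Food
--------------------------------------
  1   | green | sedan | swimming | pizza
  2   | blue | truck | tennis | sushi
  3   | yellow | coupe | soccer | pasta
  4   | red | van | golf | tacos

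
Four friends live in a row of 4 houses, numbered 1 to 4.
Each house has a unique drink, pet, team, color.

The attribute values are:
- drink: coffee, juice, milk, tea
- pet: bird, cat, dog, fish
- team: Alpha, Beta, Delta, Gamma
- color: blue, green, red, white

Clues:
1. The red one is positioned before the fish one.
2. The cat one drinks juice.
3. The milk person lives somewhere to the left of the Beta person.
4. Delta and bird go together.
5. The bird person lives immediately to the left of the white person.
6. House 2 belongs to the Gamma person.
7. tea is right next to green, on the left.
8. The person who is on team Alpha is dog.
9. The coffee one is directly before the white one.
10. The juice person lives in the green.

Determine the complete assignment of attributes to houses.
Solution:

House | Drink | Pet | Team | Color
----------------------------------
  1   | coffee | bird | Delta | red
  2   | milk | fish | Gamma | white
  3   | tea | dog | Alpha | blue
  4   | juice | cat | Beta | green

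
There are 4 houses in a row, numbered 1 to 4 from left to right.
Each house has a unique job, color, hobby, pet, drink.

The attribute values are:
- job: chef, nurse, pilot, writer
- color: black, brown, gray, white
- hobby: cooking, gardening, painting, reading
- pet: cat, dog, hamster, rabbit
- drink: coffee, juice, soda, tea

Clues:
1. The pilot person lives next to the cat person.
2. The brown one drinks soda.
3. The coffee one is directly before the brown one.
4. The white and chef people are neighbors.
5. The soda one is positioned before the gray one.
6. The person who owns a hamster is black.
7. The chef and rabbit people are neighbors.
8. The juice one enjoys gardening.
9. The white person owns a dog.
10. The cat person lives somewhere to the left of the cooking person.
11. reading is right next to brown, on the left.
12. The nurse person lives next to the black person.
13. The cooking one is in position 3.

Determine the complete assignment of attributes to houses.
Solution:

House | Job | Color | Hobby | Pet | Drink
-----------------------------------------
  1   | pilot | white | reading | dog | coffee
  2   | chef | brown | painting | cat | soda
  3   | nurse | gray | cooking | rabbit | tea
  4   | writer | black | gardening | hamster | juice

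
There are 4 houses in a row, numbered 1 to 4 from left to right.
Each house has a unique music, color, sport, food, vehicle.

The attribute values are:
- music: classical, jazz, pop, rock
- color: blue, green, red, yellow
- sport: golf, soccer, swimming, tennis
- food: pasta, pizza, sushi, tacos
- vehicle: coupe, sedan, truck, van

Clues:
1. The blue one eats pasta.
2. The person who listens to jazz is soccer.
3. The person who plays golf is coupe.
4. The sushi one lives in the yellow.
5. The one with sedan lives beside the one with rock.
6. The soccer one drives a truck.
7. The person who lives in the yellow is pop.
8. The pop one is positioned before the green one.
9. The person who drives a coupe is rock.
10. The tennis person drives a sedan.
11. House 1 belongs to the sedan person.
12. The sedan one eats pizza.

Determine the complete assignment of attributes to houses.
Solution:

House | Music | Color | Sport | Food | Vehicle
----------------------------------------------
  1   | classical | red | tennis | pizza | sedan
  2   | rock | blue | golf | pasta | coupe
  3   | pop | yellow | swimming | sushi | van
  4   | jazz | green | soccer | tacos | truck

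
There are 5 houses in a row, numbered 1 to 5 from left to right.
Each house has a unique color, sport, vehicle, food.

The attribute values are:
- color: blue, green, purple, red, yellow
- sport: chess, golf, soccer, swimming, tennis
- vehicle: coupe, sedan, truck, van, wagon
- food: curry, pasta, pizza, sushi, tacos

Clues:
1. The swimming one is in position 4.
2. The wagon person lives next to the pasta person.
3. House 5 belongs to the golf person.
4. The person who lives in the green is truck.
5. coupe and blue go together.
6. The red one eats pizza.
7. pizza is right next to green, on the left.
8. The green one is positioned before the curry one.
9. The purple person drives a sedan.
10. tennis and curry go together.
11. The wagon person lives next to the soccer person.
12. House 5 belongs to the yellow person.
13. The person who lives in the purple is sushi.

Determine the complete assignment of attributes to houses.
Solution:

House | Color | Sport | Vehicle | Food
--------------------------------------
  1   | red | chess | wagon | pizza
  2   | green | soccer | truck | pasta
  3   | blue | tennis | coupe | curry
  4   | purple | swimming | sedan | sushi
  5   | yellow | golf | van | tacos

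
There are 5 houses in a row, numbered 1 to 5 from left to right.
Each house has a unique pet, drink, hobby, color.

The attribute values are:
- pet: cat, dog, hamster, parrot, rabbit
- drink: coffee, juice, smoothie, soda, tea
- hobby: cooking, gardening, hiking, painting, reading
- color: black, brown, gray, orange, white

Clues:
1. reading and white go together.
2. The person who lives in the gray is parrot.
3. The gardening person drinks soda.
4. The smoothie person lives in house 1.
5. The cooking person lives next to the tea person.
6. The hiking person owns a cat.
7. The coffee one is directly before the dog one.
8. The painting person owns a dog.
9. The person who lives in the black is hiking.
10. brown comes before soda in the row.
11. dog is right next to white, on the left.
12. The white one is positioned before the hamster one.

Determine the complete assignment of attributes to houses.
Solution:

House | Pet | Drink | Hobby | Color
-----------------------------------
  1   | cat | smoothie | hiking | black
  2   | parrot | coffee | cooking | gray
  3   | dog | tea | painting | brown
  4   | rabbit | juice | reading | white
  5   | hamster | soda | gardening | orange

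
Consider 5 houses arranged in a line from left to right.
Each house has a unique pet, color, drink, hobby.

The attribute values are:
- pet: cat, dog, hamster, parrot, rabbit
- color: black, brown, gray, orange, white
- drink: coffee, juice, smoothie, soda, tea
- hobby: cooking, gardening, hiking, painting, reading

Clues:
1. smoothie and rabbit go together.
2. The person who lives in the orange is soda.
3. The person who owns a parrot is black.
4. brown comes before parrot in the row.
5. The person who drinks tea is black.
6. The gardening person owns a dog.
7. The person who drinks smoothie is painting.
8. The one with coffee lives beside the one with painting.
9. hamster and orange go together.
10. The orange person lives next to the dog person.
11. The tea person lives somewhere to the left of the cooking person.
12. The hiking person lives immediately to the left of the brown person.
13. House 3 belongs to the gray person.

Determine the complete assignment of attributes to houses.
Solution:

House | Pet | Color | Drink | Hobby
-----------------------------------
  1   | hamster | orange | soda | hiking
  2   | dog | brown | coffee | gardening
  3   | rabbit | gray | smoothie | painting
  4   | parrot | black | tea | reading
  5   | cat | white | juice | cooking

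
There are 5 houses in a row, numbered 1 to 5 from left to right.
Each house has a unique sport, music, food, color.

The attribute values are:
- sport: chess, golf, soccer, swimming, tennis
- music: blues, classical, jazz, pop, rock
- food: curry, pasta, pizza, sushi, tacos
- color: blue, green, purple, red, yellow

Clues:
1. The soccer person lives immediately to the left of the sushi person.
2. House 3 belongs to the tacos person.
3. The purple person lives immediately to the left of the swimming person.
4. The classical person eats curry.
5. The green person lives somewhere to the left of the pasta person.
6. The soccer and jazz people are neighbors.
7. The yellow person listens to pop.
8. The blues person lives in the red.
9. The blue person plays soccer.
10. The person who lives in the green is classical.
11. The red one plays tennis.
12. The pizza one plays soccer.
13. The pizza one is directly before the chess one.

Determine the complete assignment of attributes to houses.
Solution:

House | Sport | Music | Food | Color
------------------------------------
  1   | soccer | rock | pizza | blue
  2   | chess | jazz | sushi | purple
  3   | swimming | pop | tacos | yellow
  4   | golf | classical | curry | green
  5   | tennis | blues | pasta | red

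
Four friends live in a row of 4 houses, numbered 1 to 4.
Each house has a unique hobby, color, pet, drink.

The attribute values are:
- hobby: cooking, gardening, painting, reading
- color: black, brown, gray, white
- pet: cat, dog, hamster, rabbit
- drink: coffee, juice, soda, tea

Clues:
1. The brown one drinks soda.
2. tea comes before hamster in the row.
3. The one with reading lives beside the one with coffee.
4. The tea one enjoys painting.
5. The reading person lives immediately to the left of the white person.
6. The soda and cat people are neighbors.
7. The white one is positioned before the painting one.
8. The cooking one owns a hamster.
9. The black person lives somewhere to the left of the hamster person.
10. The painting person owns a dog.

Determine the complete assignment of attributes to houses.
Solution:

House | Hobby | Color | Pet | Drink
-----------------------------------
  1   | reading | brown | rabbit | soda
  2   | gardening | white | cat | coffee
  3   | painting | black | dog | tea
  4   | cooking | gray | hamster | juice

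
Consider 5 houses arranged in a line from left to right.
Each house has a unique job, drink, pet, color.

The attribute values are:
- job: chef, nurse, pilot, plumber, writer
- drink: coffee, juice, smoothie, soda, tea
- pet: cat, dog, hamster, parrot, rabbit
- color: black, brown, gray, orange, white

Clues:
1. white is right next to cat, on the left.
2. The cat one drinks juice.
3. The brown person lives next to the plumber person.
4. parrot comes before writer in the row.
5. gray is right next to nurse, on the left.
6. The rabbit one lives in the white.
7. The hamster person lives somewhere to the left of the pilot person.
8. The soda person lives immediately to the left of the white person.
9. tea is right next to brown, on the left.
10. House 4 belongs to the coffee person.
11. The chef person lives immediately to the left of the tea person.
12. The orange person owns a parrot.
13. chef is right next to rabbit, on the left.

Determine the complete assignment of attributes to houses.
Solution:

House | Job | Drink | Pet | Color
---------------------------------
  1   | chef | soda | hamster | gray
  2   | nurse | tea | rabbit | white
  3   | pilot | juice | cat | brown
  4   | plumber | coffee | parrot | orange
  5   | writer | smoothie | dog | black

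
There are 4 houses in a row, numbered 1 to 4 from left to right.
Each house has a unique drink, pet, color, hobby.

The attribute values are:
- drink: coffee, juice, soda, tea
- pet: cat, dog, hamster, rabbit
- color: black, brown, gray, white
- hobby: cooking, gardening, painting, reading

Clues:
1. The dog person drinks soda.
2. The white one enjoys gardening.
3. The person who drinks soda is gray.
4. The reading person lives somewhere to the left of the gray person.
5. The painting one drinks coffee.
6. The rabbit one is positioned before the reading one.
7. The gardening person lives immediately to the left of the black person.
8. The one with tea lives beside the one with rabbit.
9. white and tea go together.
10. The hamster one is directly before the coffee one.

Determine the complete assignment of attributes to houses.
Solution:

House | Drink | Pet | Color | Hobby
-----------------------------------
  1   | tea | hamster | white | gardening
  2   | coffee | rabbit | black | painting
  3   | juice | cat | brown | reading
  4   | soda | dog | gray | cooking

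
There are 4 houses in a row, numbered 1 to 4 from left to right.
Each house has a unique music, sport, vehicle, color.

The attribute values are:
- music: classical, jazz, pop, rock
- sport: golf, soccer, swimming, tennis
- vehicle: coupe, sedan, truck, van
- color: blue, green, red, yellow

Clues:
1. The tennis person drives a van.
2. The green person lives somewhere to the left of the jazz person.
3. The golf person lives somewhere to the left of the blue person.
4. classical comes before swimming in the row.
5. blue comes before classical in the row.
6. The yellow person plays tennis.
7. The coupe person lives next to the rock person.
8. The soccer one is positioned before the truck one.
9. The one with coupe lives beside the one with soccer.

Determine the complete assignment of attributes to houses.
Solution:

House | Music | Sport | Vehicle | Color
---------------------------------------
  1   | pop | golf | coupe | green
  2   | rock | soccer | sedan | blue
  3   | classical | tennis | van | yellow
  4   | jazz | swimming | truck | red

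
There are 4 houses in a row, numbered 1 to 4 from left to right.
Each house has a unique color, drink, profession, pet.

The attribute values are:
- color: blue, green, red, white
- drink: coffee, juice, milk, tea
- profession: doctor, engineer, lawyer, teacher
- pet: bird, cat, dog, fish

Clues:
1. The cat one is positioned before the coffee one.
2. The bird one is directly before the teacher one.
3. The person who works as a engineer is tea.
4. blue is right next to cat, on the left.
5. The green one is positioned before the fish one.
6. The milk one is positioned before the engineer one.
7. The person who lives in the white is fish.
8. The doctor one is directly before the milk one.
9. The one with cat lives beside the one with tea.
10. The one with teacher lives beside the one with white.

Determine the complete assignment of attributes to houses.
Solution:

House | Color | Drink | Profession | Pet
----------------------------------------
  1   | blue | juice | doctor | bird
  2   | green | milk | teacher | cat
  3   | white | tea | engineer | fish
  4   | red | coffee | lawyer | dog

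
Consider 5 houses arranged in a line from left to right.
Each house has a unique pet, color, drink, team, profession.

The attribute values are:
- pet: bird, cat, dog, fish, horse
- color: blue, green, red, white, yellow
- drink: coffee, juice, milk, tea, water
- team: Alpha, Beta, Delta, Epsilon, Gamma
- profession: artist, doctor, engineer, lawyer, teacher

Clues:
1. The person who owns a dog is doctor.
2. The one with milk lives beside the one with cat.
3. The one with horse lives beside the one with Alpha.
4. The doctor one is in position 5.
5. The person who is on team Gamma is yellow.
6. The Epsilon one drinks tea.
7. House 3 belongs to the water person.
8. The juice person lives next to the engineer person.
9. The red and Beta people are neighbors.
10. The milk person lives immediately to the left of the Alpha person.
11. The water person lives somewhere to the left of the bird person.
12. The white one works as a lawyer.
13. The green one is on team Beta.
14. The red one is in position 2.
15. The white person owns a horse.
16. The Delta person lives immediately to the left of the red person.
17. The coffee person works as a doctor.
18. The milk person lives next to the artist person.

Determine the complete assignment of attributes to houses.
Solution:

House | Pet | Color | Drink | Team | Profession
-----------------------------------------------
  1   | horse | white | milk | Delta | lawyer
  2   | cat | red | juice | Alpha | artist
  3   | fish | green | water | Beta | engineer
  4   | bird | blue | tea | Epsilon | teacher
  5   | dog | yellow | coffee | Gamma | doctor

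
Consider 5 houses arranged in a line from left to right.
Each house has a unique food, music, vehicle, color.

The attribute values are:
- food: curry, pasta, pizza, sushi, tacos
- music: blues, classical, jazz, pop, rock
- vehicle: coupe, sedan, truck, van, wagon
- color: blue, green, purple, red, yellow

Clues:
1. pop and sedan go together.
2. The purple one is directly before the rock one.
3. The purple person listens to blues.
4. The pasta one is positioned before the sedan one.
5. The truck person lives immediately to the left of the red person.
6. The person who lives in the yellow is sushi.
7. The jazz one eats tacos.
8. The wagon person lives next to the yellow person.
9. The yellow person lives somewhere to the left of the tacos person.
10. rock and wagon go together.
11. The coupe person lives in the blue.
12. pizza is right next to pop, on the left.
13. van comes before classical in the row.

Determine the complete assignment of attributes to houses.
Solution:

House | Food | Music | Vehicle | Color
--------------------------------------
  1   | pasta | blues | truck | purple
  2   | pizza | rock | wagon | red
  3   | sushi | pop | sedan | yellow
  4   | tacos | jazz | van | green
  5   | curry | classical | coupe | blue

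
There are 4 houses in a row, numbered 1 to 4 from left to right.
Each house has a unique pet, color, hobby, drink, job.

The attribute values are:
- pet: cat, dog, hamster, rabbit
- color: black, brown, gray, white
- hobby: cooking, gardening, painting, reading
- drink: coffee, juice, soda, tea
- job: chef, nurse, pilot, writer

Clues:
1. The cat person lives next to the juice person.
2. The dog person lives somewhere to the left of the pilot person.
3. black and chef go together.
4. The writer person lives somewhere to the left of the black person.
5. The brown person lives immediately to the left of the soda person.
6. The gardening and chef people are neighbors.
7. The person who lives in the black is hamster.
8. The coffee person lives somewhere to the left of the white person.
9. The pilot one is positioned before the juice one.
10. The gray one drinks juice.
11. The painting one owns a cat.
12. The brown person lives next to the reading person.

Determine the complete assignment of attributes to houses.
Solution:

House | Pet | Color | Hobby | Drink | Job
-----------------------------------------
  1   | dog | brown | gardening | coffee | writer
  2   | hamster | black | reading | soda | chef
  3   | cat | white | painting | tea | pilot
  4   | rabbit | gray | cooking | juice | nurse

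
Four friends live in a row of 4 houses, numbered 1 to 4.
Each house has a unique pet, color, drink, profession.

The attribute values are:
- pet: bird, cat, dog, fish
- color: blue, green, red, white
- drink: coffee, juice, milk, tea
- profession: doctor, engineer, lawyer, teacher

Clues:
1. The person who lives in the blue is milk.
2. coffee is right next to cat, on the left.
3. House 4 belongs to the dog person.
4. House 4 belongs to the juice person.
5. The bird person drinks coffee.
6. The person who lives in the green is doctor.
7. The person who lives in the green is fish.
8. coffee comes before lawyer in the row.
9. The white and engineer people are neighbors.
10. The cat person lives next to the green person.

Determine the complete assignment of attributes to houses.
Solution:

House | Pet | Color | Drink | Profession
----------------------------------------
  1   | bird | white | coffee | teacher
  2   | cat | blue | milk | engineer
  3   | fish | green | tea | doctor
  4   | dog | red | juice | lawyer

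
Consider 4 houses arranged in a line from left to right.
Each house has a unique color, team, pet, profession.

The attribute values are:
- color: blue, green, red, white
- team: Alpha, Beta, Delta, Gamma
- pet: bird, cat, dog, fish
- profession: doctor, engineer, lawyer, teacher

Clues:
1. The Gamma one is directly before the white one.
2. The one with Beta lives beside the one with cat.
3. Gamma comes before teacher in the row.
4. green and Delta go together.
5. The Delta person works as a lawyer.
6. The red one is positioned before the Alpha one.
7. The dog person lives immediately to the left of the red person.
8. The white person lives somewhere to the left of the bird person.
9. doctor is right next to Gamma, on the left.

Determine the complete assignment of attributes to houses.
Solution:

House | Color | Team | Pet | Profession
---------------------------------------
  1   | blue | Beta | dog | doctor
  2   | red | Gamma | cat | engineer
  3   | white | Alpha | fish | teacher
  4   | green | Delta | bird | lawyer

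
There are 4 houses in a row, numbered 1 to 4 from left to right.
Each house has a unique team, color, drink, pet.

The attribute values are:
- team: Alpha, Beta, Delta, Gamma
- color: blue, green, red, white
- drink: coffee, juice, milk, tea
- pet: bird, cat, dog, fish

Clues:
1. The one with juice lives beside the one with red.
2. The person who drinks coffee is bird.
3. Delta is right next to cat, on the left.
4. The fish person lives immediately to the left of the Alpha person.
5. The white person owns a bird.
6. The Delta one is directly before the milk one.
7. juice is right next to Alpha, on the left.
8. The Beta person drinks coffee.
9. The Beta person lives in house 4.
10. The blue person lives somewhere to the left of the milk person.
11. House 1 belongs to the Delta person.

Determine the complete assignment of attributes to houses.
Solution:

House | Team | Color | Drink | Pet
----------------------------------
  1   | Delta | blue | juice | fish
  2   | Alpha | red | milk | cat
  3   | Gamma | green | tea | dog
  4   | Beta | white | coffee | bird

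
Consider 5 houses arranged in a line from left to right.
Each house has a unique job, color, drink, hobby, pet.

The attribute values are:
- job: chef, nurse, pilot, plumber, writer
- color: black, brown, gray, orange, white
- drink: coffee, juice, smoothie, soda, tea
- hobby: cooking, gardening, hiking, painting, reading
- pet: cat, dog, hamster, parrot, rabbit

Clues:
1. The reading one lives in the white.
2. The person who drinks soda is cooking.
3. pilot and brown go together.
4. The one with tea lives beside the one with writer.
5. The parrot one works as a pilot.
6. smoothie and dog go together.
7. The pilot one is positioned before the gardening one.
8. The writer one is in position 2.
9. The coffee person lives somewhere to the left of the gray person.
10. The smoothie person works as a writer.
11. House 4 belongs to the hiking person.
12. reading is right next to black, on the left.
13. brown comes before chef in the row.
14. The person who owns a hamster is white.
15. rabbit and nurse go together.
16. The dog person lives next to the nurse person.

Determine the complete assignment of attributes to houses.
Solution:

House | Job | Color | Drink | Hobby | Pet
-----------------------------------------
  1   | plumber | white | tea | reading | hamster
  2   | writer | black | smoothie | painting | dog
  3   | nurse | orange | soda | cooking | rabbit
  4   | pilot | brown | coffee | hiking | parrot
  5   | chef | gray | juice | gardening | cat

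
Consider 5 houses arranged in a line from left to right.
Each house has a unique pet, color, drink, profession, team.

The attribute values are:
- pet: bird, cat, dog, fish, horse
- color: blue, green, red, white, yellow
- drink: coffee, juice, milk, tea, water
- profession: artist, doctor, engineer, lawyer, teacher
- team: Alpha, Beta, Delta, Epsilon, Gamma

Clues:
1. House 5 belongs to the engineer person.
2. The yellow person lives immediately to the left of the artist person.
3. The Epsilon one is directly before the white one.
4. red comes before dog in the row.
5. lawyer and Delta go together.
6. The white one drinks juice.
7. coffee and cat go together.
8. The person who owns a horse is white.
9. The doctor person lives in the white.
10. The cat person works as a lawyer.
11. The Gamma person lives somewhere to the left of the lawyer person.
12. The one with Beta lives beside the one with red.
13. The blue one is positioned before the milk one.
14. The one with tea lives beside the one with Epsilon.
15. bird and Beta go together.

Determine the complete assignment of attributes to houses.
Solution:

House | Pet | Color | Drink | Profession | Team
-----------------------------------------------
  1   | bird | yellow | tea | teacher | Beta
  2   | fish | red | water | artist | Epsilon
  3   | horse | white | juice | doctor | Gamma
  4   | cat | blue | coffee | lawyer | Delta
  5   | dog | green | milk | engineer | Alpha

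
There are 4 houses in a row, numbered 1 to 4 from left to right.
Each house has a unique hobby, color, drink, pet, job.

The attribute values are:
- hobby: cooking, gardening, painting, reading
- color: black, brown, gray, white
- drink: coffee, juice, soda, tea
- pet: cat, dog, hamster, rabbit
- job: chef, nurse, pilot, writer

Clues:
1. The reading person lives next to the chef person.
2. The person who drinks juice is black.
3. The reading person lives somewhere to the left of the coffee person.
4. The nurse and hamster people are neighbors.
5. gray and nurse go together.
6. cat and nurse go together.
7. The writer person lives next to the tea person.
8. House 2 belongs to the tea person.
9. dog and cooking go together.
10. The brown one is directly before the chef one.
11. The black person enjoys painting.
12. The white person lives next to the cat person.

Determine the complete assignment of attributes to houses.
Solution:

House | Hobby | Color | Drink | Pet | Job
-----------------------------------------
  1   | reading | brown | soda | rabbit | writer
  2   | cooking | white | tea | dog | chef
  3   | gardening | gray | coffee | cat | nurse
  4   | painting | black | juice | hamster | pilot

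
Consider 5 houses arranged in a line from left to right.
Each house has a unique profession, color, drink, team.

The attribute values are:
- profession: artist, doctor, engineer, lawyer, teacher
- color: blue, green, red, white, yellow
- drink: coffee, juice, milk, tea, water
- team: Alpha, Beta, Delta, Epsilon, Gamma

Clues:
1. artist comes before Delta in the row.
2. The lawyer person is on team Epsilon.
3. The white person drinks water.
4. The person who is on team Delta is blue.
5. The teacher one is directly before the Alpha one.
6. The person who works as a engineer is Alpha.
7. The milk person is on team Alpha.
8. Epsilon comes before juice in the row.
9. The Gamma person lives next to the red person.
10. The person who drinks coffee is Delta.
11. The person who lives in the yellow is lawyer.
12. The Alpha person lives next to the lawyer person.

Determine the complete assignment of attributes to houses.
Solution:

House | Profession | Color | Drink | Team
-----------------------------------------
  1   | teacher | white | water | Gamma
  2   | engineer | red | milk | Alpha
  3   | lawyer | yellow | tea | Epsilon
  4   | artist | green | juice | Beta
  5   | doctor | blue | coffee | Delta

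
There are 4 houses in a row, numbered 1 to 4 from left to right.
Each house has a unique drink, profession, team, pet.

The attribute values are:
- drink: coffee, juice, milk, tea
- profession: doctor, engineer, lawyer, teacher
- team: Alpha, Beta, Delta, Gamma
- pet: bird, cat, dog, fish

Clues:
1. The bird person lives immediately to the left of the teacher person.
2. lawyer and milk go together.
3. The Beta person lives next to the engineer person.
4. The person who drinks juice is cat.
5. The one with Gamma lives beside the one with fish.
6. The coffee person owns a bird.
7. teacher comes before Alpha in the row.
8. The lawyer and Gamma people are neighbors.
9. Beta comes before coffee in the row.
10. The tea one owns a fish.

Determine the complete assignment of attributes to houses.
Solution:

House | Drink | Profession | Team | Pet
---------------------------------------
  1   | milk | lawyer | Beta | dog
  2   | coffee | engineer | Gamma | bird
  3   | tea | teacher | Delta | fish
  4   | juice | doctor | Alpha | cat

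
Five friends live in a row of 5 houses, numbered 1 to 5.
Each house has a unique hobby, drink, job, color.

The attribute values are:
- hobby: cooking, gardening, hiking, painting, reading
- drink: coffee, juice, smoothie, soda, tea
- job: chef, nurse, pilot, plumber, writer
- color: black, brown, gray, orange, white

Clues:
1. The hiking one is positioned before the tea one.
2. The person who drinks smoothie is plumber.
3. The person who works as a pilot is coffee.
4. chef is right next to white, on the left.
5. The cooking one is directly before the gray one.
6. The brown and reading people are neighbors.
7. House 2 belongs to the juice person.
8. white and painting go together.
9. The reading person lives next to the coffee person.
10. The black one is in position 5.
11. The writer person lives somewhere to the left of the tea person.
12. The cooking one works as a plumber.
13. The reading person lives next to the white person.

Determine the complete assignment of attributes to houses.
Solution:

House | Hobby | Drink | Job | Color
-----------------------------------
  1   | cooking | smoothie | plumber | brown
  2   | reading | juice | chef | gray
  3   | painting | coffee | pilot | white
  4   | hiking | soda | writer | orange
  5   | gardening | tea | nurse | black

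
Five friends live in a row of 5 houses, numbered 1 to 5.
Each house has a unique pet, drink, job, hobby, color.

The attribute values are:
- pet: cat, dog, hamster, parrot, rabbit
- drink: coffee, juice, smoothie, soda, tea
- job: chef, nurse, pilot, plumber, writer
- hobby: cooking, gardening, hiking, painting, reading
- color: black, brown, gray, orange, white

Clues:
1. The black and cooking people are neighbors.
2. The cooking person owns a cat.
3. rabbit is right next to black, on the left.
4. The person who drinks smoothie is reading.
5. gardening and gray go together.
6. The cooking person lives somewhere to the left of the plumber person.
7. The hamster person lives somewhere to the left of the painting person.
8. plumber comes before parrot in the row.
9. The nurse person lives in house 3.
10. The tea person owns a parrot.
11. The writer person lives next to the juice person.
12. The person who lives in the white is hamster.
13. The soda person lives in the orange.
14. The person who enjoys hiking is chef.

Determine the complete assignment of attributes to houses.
Solution:

House | Pet | Drink | Job | Hobby | Color
-----------------------------------------
  1   | rabbit | coffee | writer | gardening | gray
  2   | dog | juice | chef | hiking | black
  3   | cat | soda | nurse | cooking | orange
  4   | hamster | smoothie | plumber | reading | white
  5   | parrot | tea | pilot | painting | brown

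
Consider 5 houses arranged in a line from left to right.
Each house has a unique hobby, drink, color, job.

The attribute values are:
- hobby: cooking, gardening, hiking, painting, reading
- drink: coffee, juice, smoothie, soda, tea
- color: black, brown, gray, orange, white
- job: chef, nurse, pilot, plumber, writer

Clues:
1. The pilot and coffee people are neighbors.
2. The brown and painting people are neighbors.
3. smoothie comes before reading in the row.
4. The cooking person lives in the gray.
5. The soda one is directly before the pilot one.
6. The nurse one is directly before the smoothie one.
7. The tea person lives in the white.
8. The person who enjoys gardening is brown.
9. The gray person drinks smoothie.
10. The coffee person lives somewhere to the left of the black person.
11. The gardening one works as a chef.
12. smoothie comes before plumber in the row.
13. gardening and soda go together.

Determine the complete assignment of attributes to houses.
Solution:

House | Hobby | Drink | Color | Job
-----------------------------------
  1   | gardening | soda | brown | chef
  2   | painting | tea | white | pilot
  3   | hiking | coffee | orange | nurse
  4   | cooking | smoothie | gray | writer
  5   | reading | juice | black | plumber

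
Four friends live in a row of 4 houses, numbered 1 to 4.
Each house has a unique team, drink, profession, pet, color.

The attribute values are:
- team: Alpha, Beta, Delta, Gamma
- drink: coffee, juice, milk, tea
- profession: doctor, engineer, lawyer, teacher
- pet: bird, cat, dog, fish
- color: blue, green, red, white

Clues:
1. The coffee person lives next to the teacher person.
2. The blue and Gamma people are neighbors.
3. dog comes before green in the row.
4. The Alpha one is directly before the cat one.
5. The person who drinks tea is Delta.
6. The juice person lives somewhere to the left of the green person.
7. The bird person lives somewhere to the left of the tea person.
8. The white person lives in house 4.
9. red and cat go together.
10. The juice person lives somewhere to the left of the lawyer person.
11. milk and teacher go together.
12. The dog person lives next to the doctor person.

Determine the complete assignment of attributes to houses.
Solution:

House | Team | Drink | Profession | Pet | Color
-----------------------------------------------
  1   | Alpha | juice | engineer | dog | blue
  2   | Gamma | coffee | doctor | cat | red
  3   | Beta | milk | teacher | bird | green
  4   | Delta | tea | lawyer | fish | white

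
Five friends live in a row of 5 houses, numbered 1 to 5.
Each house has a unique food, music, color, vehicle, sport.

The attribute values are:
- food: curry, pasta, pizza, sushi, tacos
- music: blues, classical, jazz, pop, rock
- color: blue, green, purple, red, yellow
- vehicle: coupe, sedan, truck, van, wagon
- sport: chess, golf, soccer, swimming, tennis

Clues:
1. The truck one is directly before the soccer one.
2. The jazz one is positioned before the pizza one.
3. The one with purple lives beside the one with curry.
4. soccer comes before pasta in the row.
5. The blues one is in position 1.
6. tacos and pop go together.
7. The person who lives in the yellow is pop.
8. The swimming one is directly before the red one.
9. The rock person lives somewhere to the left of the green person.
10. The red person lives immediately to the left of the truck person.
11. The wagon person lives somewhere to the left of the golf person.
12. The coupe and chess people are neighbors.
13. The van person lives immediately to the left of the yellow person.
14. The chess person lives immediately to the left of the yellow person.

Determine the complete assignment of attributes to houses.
Solution:

House | Food | Music | Color | Vehicle | Sport
----------------------------------------------
  1   | sushi | blues | purple | coupe | swimming
  2   | curry | jazz | red | van | chess
  3   | tacos | pop | yellow | truck | tennis
  4   | pizza | rock | blue | wagon | soccer
  5   | pasta | classical | green | sedan | golf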